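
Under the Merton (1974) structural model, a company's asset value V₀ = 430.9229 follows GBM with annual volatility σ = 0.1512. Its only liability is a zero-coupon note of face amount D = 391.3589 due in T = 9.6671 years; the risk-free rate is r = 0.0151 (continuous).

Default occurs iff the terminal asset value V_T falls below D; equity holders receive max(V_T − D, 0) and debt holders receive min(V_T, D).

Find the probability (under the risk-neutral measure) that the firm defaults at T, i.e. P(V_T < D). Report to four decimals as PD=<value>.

d₁ = [ln(V₀/D) + (r + σ²/2)T] / (σ√T)
   = [ln(430.9229/391.3589) + (0.0151 + 0.5·0.1512²)·9.6671] / (0.1512·√9.6671)
   = [0.096304 + 0.256475] / 0.470110 = 0.750418
d₂ = d₁ − σ√T = 0.750418 − 0.470110 = 0.280307
risk-neutral PD = N(−d₂) = N(-0.280307) = 0.389621

PD=0.3896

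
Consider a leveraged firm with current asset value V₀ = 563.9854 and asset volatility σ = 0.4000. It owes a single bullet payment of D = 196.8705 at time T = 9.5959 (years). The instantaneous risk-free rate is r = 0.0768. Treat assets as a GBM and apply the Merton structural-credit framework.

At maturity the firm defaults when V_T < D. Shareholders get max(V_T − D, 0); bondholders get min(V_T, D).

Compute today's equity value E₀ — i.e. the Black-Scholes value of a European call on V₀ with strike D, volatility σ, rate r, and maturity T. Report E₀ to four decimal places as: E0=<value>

E0=478.0544

d₁ = [ln(V₀/D) + (r + σ²/2)T] / (σ√T)
   = [ln(563.9854/196.8705) + (0.0768 + 0.5·0.4000²)·9.5959] / (0.4000·√9.5959)
   = [1.052482 + 1.504637] / 1.239090 = 2.063708
d₂ = d₁ − σ√T = 2.063708 − 1.239090 = 0.824618
N(d₁) = 0.980477,  N(d₂) = 0.795206,  e^(−rT) = 0.478564
E₀ = V₀·N(d₁) − D·e^(−rT)·N(d₂)
   = 563.9854·0.980477 − 196.8705·0.478564·0.795206 = 478.054447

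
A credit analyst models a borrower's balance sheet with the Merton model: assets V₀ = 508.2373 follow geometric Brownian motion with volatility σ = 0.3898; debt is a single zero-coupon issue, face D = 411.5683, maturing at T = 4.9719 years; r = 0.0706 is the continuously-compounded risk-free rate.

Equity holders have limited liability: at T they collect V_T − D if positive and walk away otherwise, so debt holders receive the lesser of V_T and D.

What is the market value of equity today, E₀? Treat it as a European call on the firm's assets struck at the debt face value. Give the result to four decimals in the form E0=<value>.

d₁ = [ln(V₀/D) + (r + σ²/2)T] / (σ√T)
   = [ln(508.2373/411.5683) + (0.0706 + 0.5·0.3898²)·4.9719] / (0.3898·√4.9719)
   = [0.210973 + 0.728741] / 0.869167 = 1.081168
d₂ = d₁ − σ√T = 1.081168 − 0.869167 = 0.212001
N(d₁) = 0.860189,  N(d₂) = 0.583947,  e^(−rT) = 0.703972
E₀ = V₀·N(d₁) − D·e^(−rT)·N(d₂)
   = 508.2373·0.860189 − 411.5683·0.703972·0.583947 = 267.991474

E0=267.9915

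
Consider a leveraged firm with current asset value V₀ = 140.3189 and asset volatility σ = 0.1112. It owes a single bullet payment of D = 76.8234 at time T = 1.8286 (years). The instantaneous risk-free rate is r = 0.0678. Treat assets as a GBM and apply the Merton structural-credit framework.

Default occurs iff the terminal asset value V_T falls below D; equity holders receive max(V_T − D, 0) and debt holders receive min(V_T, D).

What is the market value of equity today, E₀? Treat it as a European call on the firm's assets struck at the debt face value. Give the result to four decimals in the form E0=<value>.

E0=72.4532

d₁ = [ln(V₀/D) + (r + σ²/2)T] / (σ√T)
   = [ln(140.3189/76.8234) + (0.0678 + 0.5·0.1112²)·1.8286] / (0.1112·√1.8286)
   = [0.602408 + 0.135285] / 0.150371 = 4.905820
d₂ = d₁ − σ√T = 4.905820 − 0.150371 = 4.755449
N(d₁) = 1.000000,  N(d₂) = 0.999999,  e^(−rT) = 0.883398
E₀ = V₀·N(d₁) − D·e^(−rT)·N(d₂)
   = 140.3189·1.000000 − 76.8234·0.883398·0.999999 = 72.453239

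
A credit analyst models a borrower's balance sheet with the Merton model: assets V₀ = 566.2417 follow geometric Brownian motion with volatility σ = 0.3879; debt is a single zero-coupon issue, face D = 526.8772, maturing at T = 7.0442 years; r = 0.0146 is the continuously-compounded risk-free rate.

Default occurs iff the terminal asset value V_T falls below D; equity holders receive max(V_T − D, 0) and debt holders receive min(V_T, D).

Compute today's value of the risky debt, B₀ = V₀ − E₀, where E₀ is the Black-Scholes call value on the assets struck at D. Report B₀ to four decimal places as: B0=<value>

d₁ = [ln(V₀/D) + (r + σ²/2)T] / (σ√T)
   = [ln(566.2417/526.8772) + (0.0146 + 0.5·0.3879²)·7.0442] / (0.3879·√7.0442)
   = [0.072054 + 0.632803] / 1.029522 = 0.684645
d₂ = d₁ − σ√T = 0.684645 − 1.029522 = -0.344877
N(d₁) = 0.753216,  N(d₂) = 0.365093,  e^(−rT) = 0.902267
E₀ = V₀·N(d₁) − D·e^(−rT)·N(d₂)
   = 566.2417·0.753216 − 526.8772·0.902267·0.365093 = 252.942866
B₀ = V₀ − E₀ = 566.2417 − 252.942866 = 313.298834

B0=313.2988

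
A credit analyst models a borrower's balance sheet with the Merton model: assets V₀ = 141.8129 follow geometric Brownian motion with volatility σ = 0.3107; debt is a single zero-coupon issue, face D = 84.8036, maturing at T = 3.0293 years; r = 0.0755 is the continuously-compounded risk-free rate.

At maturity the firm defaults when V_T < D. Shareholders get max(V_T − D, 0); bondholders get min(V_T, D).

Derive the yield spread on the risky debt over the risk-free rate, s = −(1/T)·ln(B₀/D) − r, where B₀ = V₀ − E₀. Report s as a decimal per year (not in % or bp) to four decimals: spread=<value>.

d₁ = [ln(V₀/D) + (r + σ²/2)T] / (σ√T)
   = [ln(141.8129/84.8036) + (0.0755 + 0.5·0.3107²)·3.0293] / (0.3107·√3.0293)
   = [0.514171 + 0.374928] / 0.540770 = 1.644135
d₂ = d₁ − σ√T = 1.644135 − 0.540770 = 1.103366
N(d₁) = 0.949926,  N(d₂) = 0.865066,  e^(−rT) = 0.795558
E₀ = V₀·N(d₁) − D·e^(−rT)·N(d₂)
   = 141.8129·0.949926 − 84.8036·0.795558·0.865066 = 76.349094
B₀ = V₀ − E₀ = 141.8129 − 76.349094 = 65.463806
spread = −(1/T)·ln(B₀/D) − r = −(1/3.0293)·ln(65.463806/84.8036) − 0.0755 = 0.00994567

spread=0.0099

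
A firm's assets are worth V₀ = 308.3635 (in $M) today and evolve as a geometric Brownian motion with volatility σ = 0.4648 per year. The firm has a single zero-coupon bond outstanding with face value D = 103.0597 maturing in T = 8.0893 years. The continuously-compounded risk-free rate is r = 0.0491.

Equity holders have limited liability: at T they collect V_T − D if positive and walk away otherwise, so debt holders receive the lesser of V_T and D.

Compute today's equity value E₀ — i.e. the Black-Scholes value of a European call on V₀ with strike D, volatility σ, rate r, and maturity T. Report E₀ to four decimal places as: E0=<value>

E0=249.9212

d₁ = [ln(V₀/D) + (r + σ²/2)T] / (σ√T)
   = [ln(308.3635/103.0597) + (0.0491 + 0.5·0.4648²)·8.0893] / (0.4648·√8.0893)
   = [1.095971 + 1.270987] / 1.321970 = 1.790478
d₂ = d₁ − σ√T = 1.790478 − 1.321970 = 0.468508
N(d₁) = 0.963311,  N(d₂) = 0.680289,  e^(−rT) = 0.672210
E₀ = V₀·N(d₁) − D·e^(−rT)·N(d₂)
   = 308.3635·0.963311 − 103.0597·0.672210·0.680289 = 249.921175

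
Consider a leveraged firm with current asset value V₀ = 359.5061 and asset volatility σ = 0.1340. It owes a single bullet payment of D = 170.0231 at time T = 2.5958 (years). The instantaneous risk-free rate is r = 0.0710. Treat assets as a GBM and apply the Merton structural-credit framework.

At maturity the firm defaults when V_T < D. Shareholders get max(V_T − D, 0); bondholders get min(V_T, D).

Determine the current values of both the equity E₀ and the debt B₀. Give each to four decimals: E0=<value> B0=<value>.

E0=218.1006 B0=141.4055

d₁ = [ln(V₀/D) + (r + σ²/2)T] / (σ√T)
   = [ln(359.5061/170.0231) + (0.0710 + 0.5·0.1340²)·2.5958] / (0.1340·√2.5958)
   = [0.748797 + 0.207607] / 0.215894 = 4.429971
d₂ = d₁ − σ√T = 4.429971 − 0.215894 = 4.214077
N(d₁) = 0.999995,  N(d₂) = 0.999987,  e^(−rT) = 0.831685
E₀ = V₀·N(d₁) − D·e^(−rT)·N(d₂)
   = 359.5061·0.999995 − 170.0231·0.831685·0.999987 = 218.100557
B₀ = V₀ − E₀ = 359.5061 − 218.100557 = 141.405543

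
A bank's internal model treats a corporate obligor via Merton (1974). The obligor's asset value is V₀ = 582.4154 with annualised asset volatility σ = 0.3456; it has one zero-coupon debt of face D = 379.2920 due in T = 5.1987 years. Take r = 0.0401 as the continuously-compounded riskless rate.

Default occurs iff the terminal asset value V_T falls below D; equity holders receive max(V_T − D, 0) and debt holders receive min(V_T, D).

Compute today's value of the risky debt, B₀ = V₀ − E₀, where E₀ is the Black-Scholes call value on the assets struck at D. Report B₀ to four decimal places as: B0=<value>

B0=270.1937

d₁ = [ln(V₀/D) + (r + σ²/2)T] / (σ√T)
   = [ln(582.4154/379.2920) + (0.0401 + 0.5·0.3456²)·5.1987] / (0.3456·√5.1987)
   = [0.428878 + 0.518933] / 0.787991 = 1.202819
d₂ = d₁ − σ√T = 1.202819 − 0.787991 = 0.414828
N(d₁) = 0.885477,  N(d₂) = 0.660866,  e^(−rT) = 0.811827
E₀ = V₀·N(d₁) − D·e^(−rT)·N(d₂)
   = 582.4154·0.885477 − 379.2920·0.811827·0.660866 = 312.221727
B₀ = V₀ − E₀ = 582.4154 − 312.221727 = 270.193673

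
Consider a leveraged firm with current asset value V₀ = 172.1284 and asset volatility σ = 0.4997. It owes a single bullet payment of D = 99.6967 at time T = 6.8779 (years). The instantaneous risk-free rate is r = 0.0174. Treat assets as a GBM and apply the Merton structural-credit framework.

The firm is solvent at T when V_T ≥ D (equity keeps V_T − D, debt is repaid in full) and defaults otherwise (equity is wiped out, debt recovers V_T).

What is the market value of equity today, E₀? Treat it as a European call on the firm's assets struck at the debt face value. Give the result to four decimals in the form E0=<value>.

E0=112.0175

d₁ = [ln(V₀/D) + (r + σ²/2)T] / (σ√T)
   = [ln(172.1284/99.6967) + (0.0174 + 0.5·0.4997²)·6.8779] / (0.4997·√6.8779)
   = [0.546108 + 0.978382] / 1.310501 = 1.163288
d₂ = d₁ − σ√T = 1.163288 − 1.310501 = -0.147213
N(d₁) = 0.877644,  N(d₂) = 0.441482,  e^(−rT) = 0.887208
E₀ = V₀·N(d₁) − D·e^(−rT)·N(d₂)
   = 172.1284·0.877644 − 99.6967·0.887208·0.441482 = 112.017544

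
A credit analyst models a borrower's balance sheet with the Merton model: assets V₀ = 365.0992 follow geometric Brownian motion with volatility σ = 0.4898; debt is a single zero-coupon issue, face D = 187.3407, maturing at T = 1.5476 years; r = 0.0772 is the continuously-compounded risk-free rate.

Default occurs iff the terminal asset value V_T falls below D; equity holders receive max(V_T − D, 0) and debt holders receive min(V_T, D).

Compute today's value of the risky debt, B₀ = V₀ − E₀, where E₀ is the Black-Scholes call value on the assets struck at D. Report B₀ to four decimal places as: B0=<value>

B0=159.4983

d₁ = [ln(V₀/D) + (r + σ²/2)T] / (σ√T)
   = [ln(365.0992/187.3407) + (0.0772 + 0.5·0.4898²)·1.5476] / (0.4898·√1.5476)
   = [0.667240 + 0.305112] / 0.609324 = 1.595790
d₂ = d₁ − σ√T = 1.595790 − 0.609324 = 0.986466
N(d₁) = 0.944732,  N(d₂) = 0.838048,  e^(−rT) = 0.887386
E₀ = V₀·N(d₁) − D·e^(−rT)·N(d₂)
   = 365.0992·0.944732 − 187.3407·0.887386·0.838048 = 205.600873
B₀ = V₀ − E₀ = 365.0992 − 205.600873 = 159.498327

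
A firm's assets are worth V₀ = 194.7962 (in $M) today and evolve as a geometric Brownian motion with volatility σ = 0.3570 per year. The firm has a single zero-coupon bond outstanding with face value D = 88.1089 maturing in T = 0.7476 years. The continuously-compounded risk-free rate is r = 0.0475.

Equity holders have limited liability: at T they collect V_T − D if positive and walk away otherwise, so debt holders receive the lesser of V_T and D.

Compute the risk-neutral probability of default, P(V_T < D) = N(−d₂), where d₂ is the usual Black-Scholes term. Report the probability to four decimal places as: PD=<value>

d₁ = [ln(V₀/D) + (r + σ²/2)T] / (σ√T)
   = [ln(194.7962/88.1089) + (0.0475 + 0.5·0.3570²)·0.7476] / (0.3570·√0.7476)
   = [0.793380 + 0.083151] / 0.308676 = 2.839650
d₂ = d₁ − σ√T = 2.839650 − 0.308676 = 2.530974
risk-neutral PD = N(−d₂) = N(-2.530974) = 0.005687

PD=0.0057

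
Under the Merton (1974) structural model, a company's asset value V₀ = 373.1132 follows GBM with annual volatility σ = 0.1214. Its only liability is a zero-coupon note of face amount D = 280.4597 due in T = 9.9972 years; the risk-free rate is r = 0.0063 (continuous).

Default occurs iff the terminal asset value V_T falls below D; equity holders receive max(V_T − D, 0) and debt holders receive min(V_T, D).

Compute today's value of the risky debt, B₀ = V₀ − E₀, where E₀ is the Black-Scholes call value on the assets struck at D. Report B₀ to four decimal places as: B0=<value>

B0=251.5612

d₁ = [ln(V₀/D) + (r + σ²/2)T] / (σ√T)
   = [ln(373.1132/280.4597) + (0.0063 + 0.5·0.1214²)·9.9972] / (0.1214·√9.9972)
   = [0.285452 + 0.136652] / 0.383847 = 1.099666
d₂ = d₁ − σ√T = 1.099666 − 0.383847 = 0.715820
N(d₁) = 0.864261,  N(d₂) = 0.762949,  e^(−rT) = 0.938960
E₀ = V₀·N(d₁) − D·e^(−rT)·N(d₂)
   = 373.1132·0.864261 − 280.4597·0.938960·0.762949 = 121.552043
B₀ = V₀ − E₀ = 373.1132 − 121.552043 = 251.561157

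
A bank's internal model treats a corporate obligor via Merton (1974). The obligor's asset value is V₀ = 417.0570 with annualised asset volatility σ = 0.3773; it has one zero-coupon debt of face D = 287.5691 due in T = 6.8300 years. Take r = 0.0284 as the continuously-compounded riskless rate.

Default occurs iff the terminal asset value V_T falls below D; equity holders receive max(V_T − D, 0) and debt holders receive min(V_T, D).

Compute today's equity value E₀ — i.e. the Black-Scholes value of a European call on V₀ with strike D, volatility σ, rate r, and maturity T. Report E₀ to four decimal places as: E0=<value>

E0=231.3497

d₁ = [ln(V₀/D) + (r + σ²/2)T] / (σ√T)
   = [ln(417.0570/287.5691) + (0.0284 + 0.5·0.3773²)·6.8300] / (0.3773·√6.8300)
   = [0.371760 + 0.680115] / 0.986046 = 1.066761
d₂ = d₁ − σ√T = 1.066761 − 0.986046 = 0.080715
N(d₁) = 0.856960,  N(d₂) = 0.532166,  e^(−rT) = 0.823681
E₀ = V₀·N(d₁) − D·e^(−rT)·N(d₂)
   = 417.0570·0.856960 − 287.5691·0.823681·0.532166 = 231.349679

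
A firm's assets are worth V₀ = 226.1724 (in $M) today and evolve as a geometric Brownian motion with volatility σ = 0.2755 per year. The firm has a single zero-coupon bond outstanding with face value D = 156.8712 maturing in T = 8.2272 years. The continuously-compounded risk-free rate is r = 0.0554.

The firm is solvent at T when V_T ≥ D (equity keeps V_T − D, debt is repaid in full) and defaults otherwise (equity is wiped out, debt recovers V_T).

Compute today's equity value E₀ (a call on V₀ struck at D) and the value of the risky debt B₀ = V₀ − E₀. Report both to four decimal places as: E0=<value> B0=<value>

d₁ = [ln(V₀/D) + (r + σ²/2)T] / (σ√T)
   = [ln(226.1724/156.8712) + (0.0554 + 0.5·0.2755²)·8.2272] / (0.2755·√8.2272)
   = [0.365872 + 0.768010] / 0.790219 = 1.434896
d₂ = d₁ − σ√T = 1.434896 − 0.790219 = 0.644677
N(d₁) = 0.924342,  N(d₂) = 0.740432,  e^(−rT) = 0.633949
E₀ = V₀·N(d₁) − D·e^(−rT)·N(d₂)
   = 226.1724·0.924342 − 156.8712·0.633949·0.740432 = 135.425876
B₀ = V₀ − E₀ = 226.1724 − 135.425876 = 90.746524

E0=135.4259 B0=90.7465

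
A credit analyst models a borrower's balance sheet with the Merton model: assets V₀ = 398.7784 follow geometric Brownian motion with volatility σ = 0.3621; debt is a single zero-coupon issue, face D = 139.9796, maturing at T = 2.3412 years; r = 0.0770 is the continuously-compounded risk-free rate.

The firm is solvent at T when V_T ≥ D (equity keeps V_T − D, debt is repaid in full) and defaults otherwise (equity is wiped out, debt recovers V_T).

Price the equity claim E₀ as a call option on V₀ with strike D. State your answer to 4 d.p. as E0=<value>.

E0=282.4326

d₁ = [ln(V₀/D) + (r + σ²/2)T] / (σ√T)
   = [ln(398.7784/139.9796) + (0.0770 + 0.5·0.3621²)·2.3412] / (0.3621·√2.3412)
   = [1.046909 + 0.333757] / 0.554048 = 2.491960
d₂ = d₁ − σ√T = 2.491960 − 0.554048 = 1.937911
N(d₁) = 0.993648,  N(d₂) = 0.973683,  e^(−rT) = 0.835043
E₀ = V₀·N(d₁) − D·e^(−rT)·N(d₂)
   = 398.7784·0.993648 − 139.9796·0.835043·0.973683 = 282.432575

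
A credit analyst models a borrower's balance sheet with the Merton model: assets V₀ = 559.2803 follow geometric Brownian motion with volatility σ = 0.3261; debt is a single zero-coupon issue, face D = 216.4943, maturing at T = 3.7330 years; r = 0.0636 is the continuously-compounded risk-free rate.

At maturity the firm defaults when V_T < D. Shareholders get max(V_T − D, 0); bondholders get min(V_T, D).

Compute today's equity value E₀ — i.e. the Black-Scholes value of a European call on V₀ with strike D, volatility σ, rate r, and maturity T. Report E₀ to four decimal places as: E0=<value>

E0=390.7033

d₁ = [ln(V₀/D) + (r + σ²/2)T] / (σ√T)
   = [ln(559.2803/216.4943) + (0.0636 + 0.5·0.3261²)·3.7330] / (0.3261·√3.7330)
   = [0.949087 + 0.435905] / 0.630057 = 2.198200
d₂ = d₁ − σ√T = 2.198200 − 0.630057 = 1.568143
N(d₁) = 0.986033,  N(d₂) = 0.941576,  e^(−rT) = 0.788661
E₀ = V₀·N(d₁) − D·e^(−rT)·N(d₂)
   = 559.2803·0.986033 − 216.4943·0.788661·0.941576 = 390.703324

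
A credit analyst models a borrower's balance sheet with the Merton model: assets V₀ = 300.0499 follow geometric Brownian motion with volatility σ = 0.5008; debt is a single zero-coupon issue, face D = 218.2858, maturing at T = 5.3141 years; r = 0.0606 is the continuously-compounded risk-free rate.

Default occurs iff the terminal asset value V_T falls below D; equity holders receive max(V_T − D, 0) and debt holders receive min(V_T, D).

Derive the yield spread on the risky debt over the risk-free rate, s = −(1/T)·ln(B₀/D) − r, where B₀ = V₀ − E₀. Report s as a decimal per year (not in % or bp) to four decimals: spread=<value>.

d₁ = [ln(V₀/D) + (r + σ²/2)T] / (σ√T)
   = [ln(300.0499/218.2858) + (0.0606 + 0.5·0.5008²)·5.3141] / (0.5008·√5.3141)
   = [0.318144 + 0.988424] / 1.154461 = 1.131756
d₂ = d₁ − σ√T = 1.131756 − 1.154461 = -0.022705
N(d₁) = 0.871131,  N(d₂) = 0.490943,  e^(−rT) = 0.724673
E₀ = V₀·N(d₁) − D·e^(−rT)·N(d₂)
   = 300.0499·0.871131 − 218.2858·0.724673·0.490943 = 183.722686
B₀ = V₀ − E₀ = 300.0499 − 183.722686 = 116.327214
spread = −(1/T)·ln(B₀/D) − r = −(1/5.3141)·ln(116.327214/218.2858) − 0.0606 = 0.05783928

spread=0.0578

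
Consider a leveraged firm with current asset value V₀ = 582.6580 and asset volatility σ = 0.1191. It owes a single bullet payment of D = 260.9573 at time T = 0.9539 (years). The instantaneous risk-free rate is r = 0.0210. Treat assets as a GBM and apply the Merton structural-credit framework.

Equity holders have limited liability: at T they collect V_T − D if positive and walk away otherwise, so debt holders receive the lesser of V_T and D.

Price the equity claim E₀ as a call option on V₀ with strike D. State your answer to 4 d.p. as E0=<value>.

d₁ = [ln(V₀/D) + (r + σ²/2)T] / (σ√T)
   = [ln(582.6580/260.9573) + (0.0210 + 0.5·0.1191²)·0.9539] / (0.1191·√0.9539)
   = [0.803244 + 0.026797] / 0.116322 = 7.135696
d₂ = d₁ − σ√T = 7.135696 − 0.116322 = 7.019374
N(d₁) = 1.000000,  N(d₂) = 1.000000,  e^(−rT) = 0.980167
E₀ = V₀·N(d₁) − D·e^(−rT)·N(d₂)
   = 582.6580·1.000000 − 260.9573·0.980167·1.000000 = 326.876160

E0=326.8762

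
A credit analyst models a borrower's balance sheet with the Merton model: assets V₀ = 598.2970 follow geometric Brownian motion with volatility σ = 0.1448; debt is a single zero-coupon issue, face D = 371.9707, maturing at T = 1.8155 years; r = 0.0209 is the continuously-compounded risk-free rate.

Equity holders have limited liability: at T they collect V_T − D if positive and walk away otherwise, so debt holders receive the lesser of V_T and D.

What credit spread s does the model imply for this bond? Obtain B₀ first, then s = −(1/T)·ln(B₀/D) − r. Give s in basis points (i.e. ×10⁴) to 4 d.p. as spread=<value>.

spread=1.8376

d₁ = [ln(V₀/D) + (r + σ²/2)T] / (σ√T)
   = [ln(598.2970/371.9707) + (0.0209 + 0.5·0.1448²)·1.8155] / (0.1448·√1.8155)
   = [0.475272 + 0.056977] / 0.195104 = 2.728024
d₂ = d₁ − σ√T = 2.728024 − 0.195104 = 2.532920
N(d₁) = 0.996814,  N(d₂) = 0.994344,  e^(−rT) = 0.962767
E₀ = V₀·N(d₁) − D·e^(−rT)·N(d₂)
   = 598.2970·0.996814 − 371.9707·0.962767·0.994344 = 240.295374
B₀ = V₀ − E₀ = 598.2970 − 240.295374 = 358.001626
spread = −(1/T)·ln(B₀/D) − r = −(1/1.8155)·ln(358.001626/371.9707) − 0.0209 = 0.00018376
in basis points: 0.00018376 × 10⁴ = 1.8376 bp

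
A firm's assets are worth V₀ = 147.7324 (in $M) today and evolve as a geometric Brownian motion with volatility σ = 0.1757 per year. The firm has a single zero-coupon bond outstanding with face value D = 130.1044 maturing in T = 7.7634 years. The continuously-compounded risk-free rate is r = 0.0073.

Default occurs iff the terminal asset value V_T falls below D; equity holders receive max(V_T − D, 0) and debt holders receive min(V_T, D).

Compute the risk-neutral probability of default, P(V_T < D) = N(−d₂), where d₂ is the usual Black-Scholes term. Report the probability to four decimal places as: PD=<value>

d₁ = [ln(V₀/D) + (r + σ²/2)T] / (σ√T)
   = [ln(147.7324/130.1044) + (0.0073 + 0.5·0.1757²)·7.7634] / (0.1757·√7.7634)
   = [0.127065 + 0.176503] / 0.489551 = 0.620095
d₂ = d₁ − σ√T = 0.620095 − 0.489551 = 0.130545
risk-neutral PD = N(−d₂) = N(-0.130545) = 0.448068

PD=0.4481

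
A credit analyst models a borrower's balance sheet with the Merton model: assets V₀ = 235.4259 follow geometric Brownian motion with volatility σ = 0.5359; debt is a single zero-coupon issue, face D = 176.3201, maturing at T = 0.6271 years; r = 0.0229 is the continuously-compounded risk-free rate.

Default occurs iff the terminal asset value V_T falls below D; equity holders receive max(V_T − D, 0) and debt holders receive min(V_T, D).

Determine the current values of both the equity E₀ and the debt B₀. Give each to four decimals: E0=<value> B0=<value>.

d₁ = [ln(V₀/D) + (r + σ²/2)T] / (σ√T)
   = [ln(235.4259/176.3201) + (0.0229 + 0.5·0.5359²)·0.6271] / (0.5359·√0.6271)
   = [0.289095 + 0.104409] / 0.424377 = 0.927250
d₂ = d₁ − σ√T = 0.927250 − 0.424377 = 0.502872
N(d₁) = 0.823102,  N(d₂) = 0.692473,  e^(−rT) = 0.985742
E₀ = V₀·N(d₁) − D·e^(−rT)·N(d₂)
   = 235.4259·0.823102 − 176.3201·0.985742·0.692473 = 73.423368
B₀ = V₀ − E₀ = 235.4259 − 73.423368 = 162.002532

E0=73.4234 B0=162.0025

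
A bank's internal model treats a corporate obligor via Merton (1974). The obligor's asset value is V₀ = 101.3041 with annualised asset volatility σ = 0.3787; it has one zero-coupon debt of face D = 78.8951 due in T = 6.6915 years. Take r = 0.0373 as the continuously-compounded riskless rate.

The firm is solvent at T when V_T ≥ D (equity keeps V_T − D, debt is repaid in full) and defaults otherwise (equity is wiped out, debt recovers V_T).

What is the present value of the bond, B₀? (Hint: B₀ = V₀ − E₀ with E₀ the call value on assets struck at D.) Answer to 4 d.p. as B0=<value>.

d₁ = [ln(V₀/D) + (r + σ²/2)T] / (σ√T)
   = [ln(101.3041/78.8951) + (0.0373 + 0.5·0.3787²)·6.6915] / (0.3787·√6.6915)
   = [0.250008 + 0.729419] / 0.979619 = 0.999804
d₂ = d₁ − σ√T = 0.999804 − 0.979619 = 0.020186
N(d₁) = 0.841297,  N(d₂) = 0.508052,  e^(−rT) = 0.779118
E₀ = V₀·N(d₁) − D·e^(−rT)·N(d₂)
   = 101.3041·0.841297 − 78.8951·0.779118·0.508052 = 53.997617
B₀ = V₀ − E₀ = 101.3041 − 53.997617 = 47.306483

B0=47.3065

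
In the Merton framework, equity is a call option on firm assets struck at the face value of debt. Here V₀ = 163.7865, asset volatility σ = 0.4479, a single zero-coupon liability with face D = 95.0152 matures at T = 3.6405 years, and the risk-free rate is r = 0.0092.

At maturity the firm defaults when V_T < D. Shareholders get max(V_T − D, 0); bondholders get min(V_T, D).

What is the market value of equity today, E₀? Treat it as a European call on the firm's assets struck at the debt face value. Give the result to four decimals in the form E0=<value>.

E0=86.7174

d₁ = [ln(V₀/D) + (r + σ²/2)T] / (σ√T)
   = [ln(163.7865/95.0152) + (0.0092 + 0.5·0.4479²)·3.6405] / (0.4479·√3.6405)
   = [0.544527 + 0.398661] / 0.854597 = 1.103663
d₂ = d₁ − σ√T = 1.103663 − 0.854597 = 0.249066
N(d₁) = 0.865130,  N(d₂) = 0.598345,  e^(−rT) = 0.967062
E₀ = V₀·N(d₁) − D·e^(−rT)·N(d₂)
   = 163.7865·0.865130 − 95.0152·0.967062·0.598345 = 86.717384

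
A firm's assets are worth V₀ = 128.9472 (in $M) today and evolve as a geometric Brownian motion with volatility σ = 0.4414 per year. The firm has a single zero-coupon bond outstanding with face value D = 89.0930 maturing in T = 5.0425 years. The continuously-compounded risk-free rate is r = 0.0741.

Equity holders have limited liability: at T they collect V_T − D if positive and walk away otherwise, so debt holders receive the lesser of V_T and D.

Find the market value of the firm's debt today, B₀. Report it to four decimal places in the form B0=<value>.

B0=50.5417

d₁ = [ln(V₀/D) + (r + σ²/2)T] / (σ√T)
   = [ln(128.9472/89.0930) + (0.0741 + 0.5·0.4414²)·5.0425] / (0.4414·√5.0425)
   = [0.369722 + 0.864874] / 0.991186 = 1.245575
d₂ = d₁ − σ√T = 1.245575 − 0.991186 = 0.254388
N(d₁) = 0.893540,  N(d₂) = 0.600402,  e^(−rT) = 0.688218
E₀ = V₀·N(d₁) − D·e^(−rT)·N(d₂)
   = 128.9472·0.893540 − 89.0930·0.688218·0.600402 = 78.405522
B₀ = V₀ − E₀ = 128.9472 − 78.405522 = 50.541678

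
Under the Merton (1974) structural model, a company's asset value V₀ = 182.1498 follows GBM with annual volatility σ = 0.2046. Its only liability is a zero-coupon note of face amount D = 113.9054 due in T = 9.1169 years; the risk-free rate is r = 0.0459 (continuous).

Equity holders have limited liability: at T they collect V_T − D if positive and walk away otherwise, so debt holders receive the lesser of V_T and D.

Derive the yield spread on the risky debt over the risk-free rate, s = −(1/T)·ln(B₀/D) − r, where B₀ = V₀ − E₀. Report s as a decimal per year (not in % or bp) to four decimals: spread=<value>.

d₁ = [ln(V₀/D) + (r + σ²/2)T] / (σ√T)
   = [ln(182.1498/113.9054) + (0.0459 + 0.5·0.2046²)·9.1169] / (0.2046·√9.1169)
   = [0.469461 + 0.609288] / 0.617773 = 1.746189
d₂ = d₁ − σ√T = 1.746189 − 0.617773 = 1.128415
N(d₁) = 0.959611,  N(d₂) = 0.870428,  e^(−rT) = 0.658056
E₀ = V₀·N(d₁) − D·e^(−rT)·N(d₂)
   = 182.1498·0.959611 − 113.9054·0.658056·0.870428 = 109.549073
B₀ = V₀ − E₀ = 182.1498 − 109.549073 = 72.600727
spread = −(1/T)·ln(B₀/D) − r = −(1/9.1169)·ln(72.600727/113.9054) − 0.0459 = 0.00350203

spread=0.0035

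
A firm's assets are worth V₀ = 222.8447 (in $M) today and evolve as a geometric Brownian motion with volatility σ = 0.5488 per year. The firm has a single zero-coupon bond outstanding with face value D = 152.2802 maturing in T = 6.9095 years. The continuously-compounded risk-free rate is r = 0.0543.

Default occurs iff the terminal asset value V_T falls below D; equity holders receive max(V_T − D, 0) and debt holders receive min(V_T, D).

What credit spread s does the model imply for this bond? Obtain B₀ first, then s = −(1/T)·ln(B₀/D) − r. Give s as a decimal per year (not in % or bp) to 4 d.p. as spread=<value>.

spread=0.0627

d₁ = [ln(V₀/D) + (r + σ²/2)T] / (σ√T)
   = [ln(222.8447/152.2802) + (0.0543 + 0.5·0.5488²)·6.9095] / (0.5488·√6.9095)
   = [0.380753 + 1.415692] / 1.442572 = 1.245307
d₂ = d₁ − σ√T = 1.245307 − 1.442572 = -0.197264
N(d₁) = 0.893491,  N(d₂) = 0.421810,  e^(−rT) = 0.687162
E₀ = V₀·N(d₁) − D·e^(−rT)·N(d₂)
   = 222.8447·0.893491 − 152.2802·0.687162·0.421810 = 154.970948
B₀ = V₀ − E₀ = 222.8447 − 154.970948 = 67.873752
spread = −(1/T)·ln(B₀/D) − r = −(1/6.9095)·ln(67.873752/152.2802) − 0.0543 = 0.06265099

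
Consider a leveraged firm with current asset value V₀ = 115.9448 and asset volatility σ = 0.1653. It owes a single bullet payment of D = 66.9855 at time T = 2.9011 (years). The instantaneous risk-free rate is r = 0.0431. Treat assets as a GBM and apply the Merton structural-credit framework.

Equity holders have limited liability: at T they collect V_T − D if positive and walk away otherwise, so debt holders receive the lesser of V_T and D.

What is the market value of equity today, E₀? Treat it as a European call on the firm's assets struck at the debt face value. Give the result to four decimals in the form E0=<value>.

d₁ = [ln(V₀/D) + (r + σ²/2)T] / (σ√T)
   = [ln(115.9448/66.9855) + (0.0431 + 0.5·0.1653²)·2.9011] / (0.1653·√2.9011)
   = [0.548638 + 0.164672] / 0.281549 = 2.533520
d₂ = d₁ − σ√T = 2.533520 − 0.281549 = 2.251971
N(d₁) = 0.994354,  N(d₂) = 0.987838,  e^(−rT) = 0.882464
E₀ = V₀·N(d₁) − D·e^(−rT)·N(d₂)
   = 115.9448·0.994354 − 66.9855·0.882464·0.987838 = 56.896799

E0=56.8968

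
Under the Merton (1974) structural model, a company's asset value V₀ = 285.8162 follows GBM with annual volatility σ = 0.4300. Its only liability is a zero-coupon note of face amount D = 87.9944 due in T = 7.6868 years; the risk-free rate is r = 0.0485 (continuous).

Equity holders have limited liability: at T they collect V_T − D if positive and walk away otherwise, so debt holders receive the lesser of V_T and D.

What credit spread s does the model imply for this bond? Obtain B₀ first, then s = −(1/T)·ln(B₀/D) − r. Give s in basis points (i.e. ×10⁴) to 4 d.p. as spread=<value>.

d₁ = [ln(V₀/D) + (r + σ²/2)T] / (σ√T)
   = [ln(285.8162/87.9944) + (0.0485 + 0.5·0.4300²)·7.6868] / (0.4300·√7.6868)
   = [1.178076 + 1.083454] / 1.192178 = 1.896973
d₂ = d₁ − σ√T = 1.896973 − 1.192178 = 0.704795
N(d₁) = 0.971084,  N(d₂) = 0.759531,  e^(−rT) = 0.688796
E₀ = V₀·N(d₁) − D·e^(−rT)·N(d₂)
   = 285.8162·0.971084 − 87.9944·0.688796·0.759531 = 231.516278
B₀ = V₀ − E₀ = 285.8162 − 231.516278 = 54.299922
spread = −(1/T)·ln(B₀/D) − r = −(1/7.6868)·ln(54.299922/87.9944) − 0.0485 = 0.01430252
in basis points: 0.01430252 × 10⁴ = 143.0252 bp

spread=143.0252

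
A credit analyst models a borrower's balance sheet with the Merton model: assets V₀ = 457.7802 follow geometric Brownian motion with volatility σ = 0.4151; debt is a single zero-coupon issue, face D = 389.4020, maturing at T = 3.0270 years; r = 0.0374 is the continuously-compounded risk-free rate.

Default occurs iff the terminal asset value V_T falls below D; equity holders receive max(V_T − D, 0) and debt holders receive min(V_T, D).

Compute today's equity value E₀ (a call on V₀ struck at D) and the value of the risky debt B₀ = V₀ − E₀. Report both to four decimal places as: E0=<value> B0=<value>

E0=176.3215 B0=281.4587

d₁ = [ln(V₀/D) + (r + σ²/2)T] / (σ√T)
   = [ln(457.7802/389.4020) + (0.0374 + 0.5·0.4151²)·3.0270] / (0.4151·√3.0270)
   = [0.161777 + 0.373998] / 0.722202 = 0.741863
d₂ = d₁ − σ√T = 0.741863 − 0.722202 = 0.019660
N(d₁) = 0.770915,  N(d₂) = 0.507843,  e^(−rT) = 0.892963
E₀ = V₀·N(d₁) − D·e^(−rT)·N(d₂)
   = 457.7802·0.770915 − 389.4020·0.892963·0.507843 = 176.321541
B₀ = V₀ − E₀ = 457.7802 − 176.321541 = 281.458659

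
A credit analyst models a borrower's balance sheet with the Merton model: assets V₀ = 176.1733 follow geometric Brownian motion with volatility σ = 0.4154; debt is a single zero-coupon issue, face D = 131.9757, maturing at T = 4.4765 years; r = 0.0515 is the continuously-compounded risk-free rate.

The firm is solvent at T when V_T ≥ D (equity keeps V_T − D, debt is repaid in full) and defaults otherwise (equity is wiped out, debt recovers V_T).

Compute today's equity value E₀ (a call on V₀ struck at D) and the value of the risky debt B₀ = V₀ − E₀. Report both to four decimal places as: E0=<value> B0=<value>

d₁ = [ln(V₀/D) + (r + σ²/2)T] / (σ√T)
   = [ln(176.1733/131.9757) + (0.0515 + 0.5·0.4154²)·4.4765] / (0.4154·√4.4765)
   = [0.288850 + 0.616766] / 0.878893 = 1.030406
d₂ = d₁ − σ√T = 1.030406 − 0.878893 = 0.151513
N(d₁) = 0.848590,  N(d₂) = 0.560215,  e^(−rT) = 0.794105
E₀ = V₀·N(d₁) − D·e^(−rT)·N(d₂)
   = 176.1733·0.848590 − 131.9757·0.794105·0.560215 = 90.787027
B₀ = V₀ − E₀ = 176.1733 − 90.787027 = 85.386273

E0=90.7870 B0=85.3863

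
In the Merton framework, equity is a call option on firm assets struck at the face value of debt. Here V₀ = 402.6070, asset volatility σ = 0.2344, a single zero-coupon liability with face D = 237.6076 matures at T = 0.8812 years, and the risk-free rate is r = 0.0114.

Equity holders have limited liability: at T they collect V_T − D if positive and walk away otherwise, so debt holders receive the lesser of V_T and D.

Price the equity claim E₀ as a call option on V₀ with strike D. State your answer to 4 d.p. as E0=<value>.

d₁ = [ln(V₀/D) + (r + σ²/2)T] / (σ√T)
   = [ln(402.6070/237.6076) + (0.0114 + 0.5·0.2344²)·0.8812] / (0.2344·√0.8812)
   = [0.527340 + 0.034254] / 0.220037 = 2.552276
d₂ = d₁ − σ√T = 2.552276 − 0.220037 = 2.332239
N(d₁) = 0.994649,  N(d₂) = 0.990156,  e^(−rT) = 0.990005
E₀ = V₀·N(d₁) − D·e^(−rT)·N(d₂)
   = 402.6070·0.994649 − 237.6076·0.990005·0.990156 = 167.535638

E0=167.5356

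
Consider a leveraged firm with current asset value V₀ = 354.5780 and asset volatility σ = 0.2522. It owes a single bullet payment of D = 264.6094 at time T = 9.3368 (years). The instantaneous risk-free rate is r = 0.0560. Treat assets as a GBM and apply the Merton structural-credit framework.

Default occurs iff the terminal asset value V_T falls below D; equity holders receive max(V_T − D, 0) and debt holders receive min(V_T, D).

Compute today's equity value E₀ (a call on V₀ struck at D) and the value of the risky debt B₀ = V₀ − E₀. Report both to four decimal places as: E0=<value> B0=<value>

E0=210.6142 B0=143.9638

d₁ = [ln(V₀/D) + (r + σ²/2)T] / (σ√T)
   = [ln(354.5780/264.6094) + (0.0560 + 0.5·0.2522²)·9.3368] / (0.2522·√9.3368)
   = [0.292674 + 0.819794] / 0.770627 = 1.443587
d₂ = d₁ − σ√T = 1.443587 − 0.770627 = 0.672961
N(d₁) = 0.925572,  N(d₂) = 0.749514,  e^(−rT) = 0.592822
E₀ = V₀·N(d₁) − D·e^(−rT)·N(d₂)
   = 354.5780·0.925572 − 264.6094·0.592822·0.749514 = 210.614159
B₀ = V₀ − E₀ = 354.5780 − 210.614159 = 143.963841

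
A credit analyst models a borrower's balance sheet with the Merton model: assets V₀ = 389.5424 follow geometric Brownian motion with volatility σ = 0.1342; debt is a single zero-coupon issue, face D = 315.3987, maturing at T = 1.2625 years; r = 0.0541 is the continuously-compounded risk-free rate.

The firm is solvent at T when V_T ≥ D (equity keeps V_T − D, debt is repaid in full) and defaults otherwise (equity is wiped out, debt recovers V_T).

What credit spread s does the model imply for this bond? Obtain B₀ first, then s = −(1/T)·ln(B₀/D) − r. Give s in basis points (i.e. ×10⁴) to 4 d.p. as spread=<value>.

spread=17.1126

d₁ = [ln(V₀/D) + (r + σ²/2)T] / (σ√T)
   = [ln(389.5424/315.3987) + (0.0541 + 0.5·0.1342²)·1.2625] / (0.1342·√1.2625)
   = [0.211135 + 0.079670] / 0.150788 = 1.928562
d₂ = d₁ − σ√T = 1.928562 − 0.150788 = 1.777774
N(d₁) = 0.973107,  N(d₂) = 0.962279,  e^(−rT) = 0.933979
E₀ = V₀·N(d₁) − D·e^(−rT)·N(d₂)
   = 389.5424·0.973107 − 315.3987·0.933979·0.962279 = 95.602351
B₀ = V₀ − E₀ = 389.5424 − 95.602351 = 293.940049
spread = −(1/T)·ln(B₀/D) − r = −(1/1.2625)·ln(293.940049/315.3987) − 0.0541 = 0.00171126
in basis points: 0.00171126 × 10⁴ = 17.1126 bp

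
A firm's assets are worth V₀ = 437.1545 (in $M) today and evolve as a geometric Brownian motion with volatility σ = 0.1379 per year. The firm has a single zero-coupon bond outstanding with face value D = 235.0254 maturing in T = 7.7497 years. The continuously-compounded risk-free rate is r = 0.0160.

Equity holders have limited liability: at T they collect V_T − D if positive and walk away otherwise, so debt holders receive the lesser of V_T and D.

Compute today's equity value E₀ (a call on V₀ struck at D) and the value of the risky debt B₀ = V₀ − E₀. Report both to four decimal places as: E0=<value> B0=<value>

E0=230.6732 B0=206.4813

d₁ = [ln(V₀/D) + (r + σ²/2)T] / (σ√T)
   = [ln(437.1545/235.0254) + (0.0160 + 0.5·0.1379²)·7.7497] / (0.1379·√7.7497)
   = [0.620593 + 0.197681] / 0.383890 = 2.131533
d₂ = d₁ − σ√T = 2.131533 − 0.383890 = 1.747643
N(d₁) = 0.983477,  N(d₂) = 0.959737,  e^(−rT) = 0.883384
E₀ = V₀·N(d₁) − D·e^(−rT)·N(d₂)
   = 437.1545·0.983477 − 235.0254·0.883384·0.959737 = 230.673158
B₀ = V₀ − E₀ = 437.1545 − 230.673158 = 206.481342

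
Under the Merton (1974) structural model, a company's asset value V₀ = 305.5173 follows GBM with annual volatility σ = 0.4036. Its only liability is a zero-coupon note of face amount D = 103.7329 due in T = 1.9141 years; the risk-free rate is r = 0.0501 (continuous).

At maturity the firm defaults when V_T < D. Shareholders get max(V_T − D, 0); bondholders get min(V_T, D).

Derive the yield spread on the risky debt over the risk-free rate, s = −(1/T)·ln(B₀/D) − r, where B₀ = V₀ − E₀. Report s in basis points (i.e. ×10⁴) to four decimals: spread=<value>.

spread=32.4737

d₁ = [ln(V₀/D) + (r + σ²/2)T] / (σ√T)
   = [ln(305.5173/103.7329) + (0.0501 + 0.5·0.4036²)·1.9141] / (0.4036·√1.9141)
   = [1.080187 + 0.251793] / 0.558385 = 2.385417
d₂ = d₁ − σ√T = 2.385417 − 0.558385 = 1.827032
N(d₁) = 0.991470,  N(d₂) = 0.966153,  e^(−rT) = 0.908558
E₀ = V₀·N(d₁) − D·e^(−rT)·N(d₂)
   = 305.5173·0.991470 − 103.7329·0.908558·0.966153 = 211.853936
B₀ = V₀ − E₀ = 305.5173 − 211.853936 = 93.663364
spread = −(1/T)·ln(B₀/D) − r = −(1/1.9141)·ln(93.663364/103.7329) − 0.0501 = 0.00324737
in basis points: 0.00324737 × 10⁴ = 32.4737 bp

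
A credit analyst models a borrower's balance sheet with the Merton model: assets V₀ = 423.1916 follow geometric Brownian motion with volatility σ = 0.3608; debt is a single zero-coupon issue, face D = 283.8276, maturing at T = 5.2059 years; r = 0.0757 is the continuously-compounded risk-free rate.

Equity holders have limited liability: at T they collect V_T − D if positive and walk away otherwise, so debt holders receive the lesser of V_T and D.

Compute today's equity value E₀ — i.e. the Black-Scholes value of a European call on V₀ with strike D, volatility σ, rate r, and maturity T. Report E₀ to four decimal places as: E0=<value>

d₁ = [ln(V₀/D) + (r + σ²/2)T] / (σ√T)
   = [ln(423.1916/283.8276) + (0.0757 + 0.5·0.3608²)·5.2059] / (0.3608·√5.2059)
   = [0.399458 + 0.732930] / 0.823217 = 1.375564
d₂ = d₁ − σ√T = 1.375564 − 0.823217 = 0.552347
N(d₁) = 0.915522,  N(d₂) = 0.709645,  e^(−rT) = 0.674296
E₀ = V₀·N(d₁) − D·e^(−rT)·N(d₂)
   = 423.1916·0.915522 − 283.8276·0.674296·0.709645 = 251.626660

E0=251.6267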